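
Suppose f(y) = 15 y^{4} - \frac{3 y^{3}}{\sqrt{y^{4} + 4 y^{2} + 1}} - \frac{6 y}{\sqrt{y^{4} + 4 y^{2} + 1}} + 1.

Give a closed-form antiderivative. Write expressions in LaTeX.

An antiderivative is F(y) = \frac{6 y^{5} + 2 y - 3 \sqrt{y^{4} + 4 y^{2} + 1}}{2}.

The integrand splits into summands that can be handled one at a time.
Check: d/dy[\frac{6 y^{5} + 2 y - 3 \sqrt{y^{4} + 4 y^{2} + 1}}{2}] = \frac{15 y^{4} \sqrt{y^{4} + 4 y^{2} + 1} - 3 y^{3} - 6 y + \sqrt{y^{4} + 4 y^{2} + 1}}{\sqrt{y^{4} + 4 y^{2} + 1}}, which equals f(y).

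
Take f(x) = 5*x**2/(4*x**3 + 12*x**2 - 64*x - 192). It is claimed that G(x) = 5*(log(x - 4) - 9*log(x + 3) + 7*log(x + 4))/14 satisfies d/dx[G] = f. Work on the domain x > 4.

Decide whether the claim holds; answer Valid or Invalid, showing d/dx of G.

d/dx[G] = (360 - 5*x**2)/(14*x**3 + 42*x**2 - 224*x - 672)
d/dx[G] - f(x) = -45/(28*x + 84) != 0.

Invalid: d/dx[G] - f = -45/(28*x + 84), which is not 0.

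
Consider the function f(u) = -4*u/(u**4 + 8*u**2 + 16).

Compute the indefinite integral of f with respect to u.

F(u) = 2/(u**2 + 4) + C

The substitution w = 2*u**2 + 8 works: f is exactly (dF/dw)*(dw/du) for that inner function.
Check: d/du[2/(u**2 + 4)] = -4*u/(u**4 + 8*u**2 + 16) = f(u).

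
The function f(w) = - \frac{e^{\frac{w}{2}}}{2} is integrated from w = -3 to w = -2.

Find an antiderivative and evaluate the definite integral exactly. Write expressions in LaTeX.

Antiderivative: F(w) = - e^{\frac{w}{2}}; value = - \frac{1}{e} + e^{- \frac{3}{2}}

Recover f(w) by differentiating a candidate F(w); any mismatch rules it out.
F(w) = - e^{\frac{w}{2}} is an antiderivative of f.
Check: d/dw[- e^{\frac{w}{2}}] = - \frac{e^{\frac{w}{2}}}{2} = f(w).
F(-2) = - \frac{1}{e}; F(-3) = - \frac{1}{e^{\frac{3}{2}}}.
Integral = F(-2) - F(-3) = - \frac{1}{e} + e^{- \frac{3}{2}}.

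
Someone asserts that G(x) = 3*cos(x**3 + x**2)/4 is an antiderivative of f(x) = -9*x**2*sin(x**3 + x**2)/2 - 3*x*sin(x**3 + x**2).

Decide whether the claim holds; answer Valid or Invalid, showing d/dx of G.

d/dx[G] = -9*x**2*sin(x**3 + x**2)/4 - 3*x*sin(x**3 + x**2)/2
d/dx[G] - f(x) = 9*x**2*sin(x**3 + x**2)/4 + 3*x*sin(x**3 + x**2)/2 != 0.

Invalid: d/dx[G] - f = 9*x**2*sin(x**3 + x**2)/4 + 3*x*sin(x**3 + x**2)/2, which is not 0.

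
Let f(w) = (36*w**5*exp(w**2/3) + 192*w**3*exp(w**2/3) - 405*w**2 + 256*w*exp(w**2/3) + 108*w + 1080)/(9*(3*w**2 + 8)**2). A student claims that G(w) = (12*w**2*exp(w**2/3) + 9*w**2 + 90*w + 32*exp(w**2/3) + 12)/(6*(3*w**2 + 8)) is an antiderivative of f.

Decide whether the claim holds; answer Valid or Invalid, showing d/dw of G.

d/dw[G] = (36*w**5*exp(w**2/3) + 192*w**3*exp(w**2/3) - 405*w**2 + 256*w*exp(w**2/3) + 108*w + 1080)/(81*w**4 + 432*w**2 + 576)
This equals f(w) exactly, so the claim holds.

Valid - the claim checks out under differentiation.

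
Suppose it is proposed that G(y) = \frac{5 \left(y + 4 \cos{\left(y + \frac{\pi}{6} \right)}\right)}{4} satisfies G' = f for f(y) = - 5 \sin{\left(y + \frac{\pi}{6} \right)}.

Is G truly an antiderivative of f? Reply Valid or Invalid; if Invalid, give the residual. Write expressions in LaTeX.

d/dy[G] = \frac{5}{4} - 5 \sin{\left(y + \frac{\pi}{6} \right)}
d/dy[G] - f(y) = \frac{5}{4} != 0.

Invalid: d/dy[G] - f = \frac{5}{4}, which is not 0.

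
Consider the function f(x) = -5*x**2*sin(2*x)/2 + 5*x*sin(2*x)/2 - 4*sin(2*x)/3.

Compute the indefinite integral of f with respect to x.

F(x) = (30*x**2*cos(2*x) - 30*x*sin(2*x) - 30*x*cos(2*x) + 15*sin(2*x) + cos(2*x))/24 + C

Integrate term by term and add the pieces.
Check: d/dx[(30*x**2*cos(2*x) - 30*x*sin(2*x) - 30*x*cos(2*x) + 15*sin(2*x) + cos(2*x))/24] = -5*x**2*sin(2*x)/2 + 5*x*sin(2*x)/2 - 4*sin(2*x)/3 = f(x).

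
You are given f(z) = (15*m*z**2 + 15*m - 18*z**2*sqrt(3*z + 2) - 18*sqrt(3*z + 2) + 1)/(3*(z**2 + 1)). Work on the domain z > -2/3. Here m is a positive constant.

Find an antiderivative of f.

Whatever form F(z) takes, F'(z) = f(z) is non-negotiable.
Check: d/dz[5*m*z - 4*z*sqrt(3*z + 2) - 8*sqrt(3*z + 2)/3 + atan(z)/3] = (15*m*z**2*sqrt(3*z + 2) + 15*m*sqrt(3*z + 2) - 54*z**3 - 36*z**2 - 54*z + sqrt(3*z + 2) - 36)/(3*z**2*sqrt(3*z + 2) + 3*sqrt(3*z + 2)), which equals f(z).

An antiderivative is F(z) = 5*m*z - 4*z*sqrt(3*z + 2) - 8*sqrt(3*z + 2)/3 + atan(z)/3.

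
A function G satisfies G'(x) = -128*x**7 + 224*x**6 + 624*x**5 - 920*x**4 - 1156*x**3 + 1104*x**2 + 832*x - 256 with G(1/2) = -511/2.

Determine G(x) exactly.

G'(x) matches the chain-rule pattern g'(h)*h' with inner function h(x) = 2*x**2 - x - 4; substituting u = h(x) collapses the integral.
A general antiderivative is -(2*x**2 - x - 4)**4 + C.
The condition gives C = -511/2 - (-256) = 1/2.
So G(x) = -16*x**8 + 32*x**7 + 104*x**6 - 184*x**5 - 289*x**4 + 368*x**3 + 416*x**2 - 256*x - 511/2.
Check: d/dx[-16*x**8 + 32*x**7 + 104*x**6 - 184*x**5 - 289*x**4 + 368*x**3 + 416*x**2 - 256*x - 511/2] = -128*x**7 + 224*x**6 + 624*x**5 - 920*x**4 - 1156*x**3 + 1104*x**2 + 832*x - 256 = G'(x).

G(x) = -16*x**8 + 32*x**7 + 104*x**6 - 184*x**5 - 289*x**4 + 368*x**3 + 416*x**2 - 256*x - 511/2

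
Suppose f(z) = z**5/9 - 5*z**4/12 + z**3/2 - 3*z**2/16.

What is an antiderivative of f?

An antiderivative is F(z) = z**3*(2*z - 3)**3/432.

The substitution u = -z**2/3 + z/2 works: f is exactly (dF/du)*(du/dz) for that inner function.
Check: d/dz[z**3*(2*z - 3)**3/432] = z**5/9 - 5*z**4/12 + z**3/2 - 3*z**2/16 = f(z).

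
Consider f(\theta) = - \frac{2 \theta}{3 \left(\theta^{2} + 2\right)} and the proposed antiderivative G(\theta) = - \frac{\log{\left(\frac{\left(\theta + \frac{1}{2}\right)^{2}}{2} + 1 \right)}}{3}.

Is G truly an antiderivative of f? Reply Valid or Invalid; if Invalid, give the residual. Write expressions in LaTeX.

Invalid: d/d\theta[G] - f = \frac{4 \theta^{2} + 2 \theta - 8}{12 \theta^{4} + 12 \theta^{3} + 51 \theta^{2} + 24 \theta + 54}, which is not 0.

d/d\theta[G] = \frac{- 8 \theta - 4}{12 \theta^{2} + 12 \theta + 27}
d/d\theta[G] - f(\theta) = \frac{4 \theta^{2} + 2 \theta - 8}{12 \theta^{4} + 12 \theta^{3} + 51 \theta^{2} + 24 \theta + 54} != 0.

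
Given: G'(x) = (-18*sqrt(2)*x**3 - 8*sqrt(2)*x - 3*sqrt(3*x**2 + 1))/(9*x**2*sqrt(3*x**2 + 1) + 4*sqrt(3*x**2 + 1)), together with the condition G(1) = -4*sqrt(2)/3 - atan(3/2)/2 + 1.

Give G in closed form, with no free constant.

G(x) = (-4*sqrt(2)*sqrt(3*x**2 + 1) - 3*atan(3*x/2) + 6)/6

Recover the given G'(x) by differentiating a candidate G(x); any mismatch rules it out.
A general antiderivative is -4*sqrt(3*x**2/2 + 1/2)/3 - atan(3*x/2)/2 + C.
The condition gives C = -4*sqrt(2)/3 - atan(3/2)/2 + 1 - (-4*sqrt(2)/3 - atan(3/2)/2) = 1.
So G(x) = (-4*sqrt(2)*sqrt(3*x**2 + 1) - 3*atan(3*x/2) + 6)/6.
Check: d/dx[(-4*sqrt(2)*sqrt(3*x**2 + 1) - 3*atan(3*x/2) + 6)/6] = (-18*sqrt(2)*x**3 - 8*sqrt(2)*x - 3*sqrt(3*x**2 + 1))/(9*x**2*sqrt(3*x**2 + 1) + 4*sqrt(3*x**2 + 1)) = G'(x).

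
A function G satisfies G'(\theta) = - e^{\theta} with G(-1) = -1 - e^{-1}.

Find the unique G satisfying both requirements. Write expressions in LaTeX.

G(\theta) = - e^{\theta} - 1

For G(\theta) to be correct, d/d\theta[G] must agree with the stated G'(\theta) identically.
A general antiderivative is - e^{\theta} + C.
The condition gives C = -1 - e^{-1} - (- \frac{1}{e}) = -1.
So G(\theta) = - e^{\theta} - 1.
Check: d/d\theta[- e^{\theta} - 1] = - e^{\theta} = G'(\theta).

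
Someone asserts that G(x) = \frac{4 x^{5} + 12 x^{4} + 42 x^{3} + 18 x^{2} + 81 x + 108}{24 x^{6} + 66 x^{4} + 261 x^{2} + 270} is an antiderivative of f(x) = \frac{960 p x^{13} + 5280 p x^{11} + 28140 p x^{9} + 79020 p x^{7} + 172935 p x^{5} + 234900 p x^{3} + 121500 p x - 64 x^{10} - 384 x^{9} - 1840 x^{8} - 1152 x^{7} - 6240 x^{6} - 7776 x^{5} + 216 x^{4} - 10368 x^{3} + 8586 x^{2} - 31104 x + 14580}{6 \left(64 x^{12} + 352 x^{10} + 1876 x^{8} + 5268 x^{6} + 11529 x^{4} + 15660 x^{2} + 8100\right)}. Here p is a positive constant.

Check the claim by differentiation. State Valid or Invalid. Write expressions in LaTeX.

d/dx[G] = \frac{- 32 x^{10} - 192 x^{9} - 920 x^{8} - 576 x^{7} - 3120 x^{6} - 3888 x^{5} + 108 x^{4} - 5184 x^{3} + 4293 x^{2} - 15552 x + 7290}{192 x^{12} + 1056 x^{10} + 5628 x^{8} + 15804 x^{6} + 34587 x^{4} + 46980 x^{2} + 24300}
d/dx[G] - f(x) = - \frac{5 p x}{2} != 0.

Invalid: d/dx[G] - f = - \frac{5 p x}{2}, which is not 0.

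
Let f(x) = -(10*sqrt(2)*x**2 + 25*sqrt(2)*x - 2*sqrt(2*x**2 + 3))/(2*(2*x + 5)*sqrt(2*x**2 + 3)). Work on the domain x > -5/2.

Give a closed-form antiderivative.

An antiderivative is F(x) = -5*sqrt(4*x**2 + 6)/4 + log(2*x + 5)/2.

Check any antiderivative F(x) by computing F'(x) and comparing it with f(x).
Check: d/dx[-5*sqrt(4*x**2 + 6)/4 + log(2*x + 5)/2] = (-10*sqrt(2)*x**2 - 25*sqrt(2)*x + 2*sqrt(2*x**2 + 3))/(4*x*sqrt(2*x**2 + 3) + 10*sqrt(2*x**2 + 3)), which equals f(x).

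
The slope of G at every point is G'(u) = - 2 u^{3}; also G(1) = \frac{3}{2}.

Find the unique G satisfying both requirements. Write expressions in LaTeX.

G(u) = 2 - \frac{u^{4}}{2}

Since d/du undoes antidifferentiation here, G(u) must give back the stated G'(u).
A general antiderivative is - \frac{u^{4}}{2} + C.
The condition gives C = \frac{3}{2} - (- \frac{1}{2}) = 2.
So G(u) = 2 - \frac{u^{4}}{2}.
Check: d/du[2 - \frac{u^{4}}{2}] = - 2 u^{3} = G'(u).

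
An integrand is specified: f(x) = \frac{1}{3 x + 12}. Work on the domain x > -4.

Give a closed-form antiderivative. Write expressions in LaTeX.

Since d/dx undoes antidifferentiation here, F'(x) = f(x) is required of F(x).
Check: d/dx[\frac{\log{\left(\frac{x}{2} + 2 \right)}}{3}] = \frac{1}{3 x + 12} = f(x).

An antiderivative is F(x) = \frac{\log{\left(\frac{x}{2} + 2 \right)}}{3}.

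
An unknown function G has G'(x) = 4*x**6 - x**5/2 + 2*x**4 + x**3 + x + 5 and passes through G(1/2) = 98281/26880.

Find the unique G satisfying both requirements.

The integrand splits into summands that can be handled one at a time.
A general antiderivative is 4*x**7/7 - x**6/12 + 2*x**5/5 + x**4/4 + x**2/2 + 5*x + C.
The condition gives C = 98281/26880 - (71401/26880) = 1.
So G(x) = (240*x**7 - 35*x**6 + 168*x**5 + 105*x**4 + 210*x**2 + 2100*x + 420)/420.
Check: d/dx[(240*x**7 - 35*x**6 + 168*x**5 + 105*x**4 + 210*x**2 + 2100*x + 420)/420] = 4*x**6 - x**5/2 + 2*x**4 + x**3 + x + 5 = G'(x).

G(x) = (240*x**7 - 35*x**6 + 168*x**5 + 105*x**4 + 210*x**2 + 2100*x + 420)/420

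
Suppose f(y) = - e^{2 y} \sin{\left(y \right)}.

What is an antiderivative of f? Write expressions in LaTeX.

Check any antiderivative F(y) by computing F'(y) and comparing it with f(y).
Check: d/dy[\frac{\left(- 2 \sin{\left(y \right)} + \cos{\left(y \right)}\right) e^{2 y}}{5}] = - e^{2 y} \sin{\left(y \right)} = f(y).

An antiderivative is F(y) = \frac{\left(- 2 \sin{\left(y \right)} + \cos{\left(y \right)}\right) e^{2 y}}{5}.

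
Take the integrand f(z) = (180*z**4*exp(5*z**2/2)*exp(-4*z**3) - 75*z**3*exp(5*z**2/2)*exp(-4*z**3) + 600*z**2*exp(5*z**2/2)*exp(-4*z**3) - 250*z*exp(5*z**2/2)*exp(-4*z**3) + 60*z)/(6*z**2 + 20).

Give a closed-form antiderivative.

An antiderivative is F(z) = -5*exp(-4*z**3 + 5*z**2/2)/2 + 5*log(z**2/2 + 5/3).

Recover f(z) by differentiating a candidate F(z); any mismatch rules it out.
Check: d/dz[-5*exp(-4*z**3 + 5*z**2/2)/2 + 5*log(z**2/2 + 5/3)] = (180*z**4*exp(5*z**2/2)*exp(-4*z**3) - 75*z**3*exp(5*z**2/2)*exp(-4*z**3) + 600*z**2*exp(5*z**2/2)*exp(-4*z**3) - 250*z*exp(5*z**2/2)*exp(-4*z**3) + 60*z)/(6*z**2 + 20) = f(z).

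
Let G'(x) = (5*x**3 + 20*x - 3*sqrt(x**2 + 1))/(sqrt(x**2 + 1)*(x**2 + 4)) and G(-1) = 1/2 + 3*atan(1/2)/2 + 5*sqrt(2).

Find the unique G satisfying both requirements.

G(x) = 5*sqrt(4*x**2 + 4)/2 - 3*atan(x/2)/2 + 1/2

For G(x) to be correct, d/dx[G] must agree with the stated G'(x) identically.
A general antiderivative is 5*sqrt(4*x**2 + 4)/2 - 3*atan(x/2)/2 + C.
The condition gives C = 1/2 + 3*atan(1/2)/2 + 5*sqrt(2) - (3*atan(1/2)/2 + 5*sqrt(2)) = 1/2.
So G(x) = 5*sqrt(4*x**2 + 4)/2 - 3*atan(x/2)/2 + 1/2.
Check: d/dx[5*sqrt(4*x**2 + 4)/2 - 3*atan(x/2)/2 + 1/2] = (5*x**3 + 20*x - 3*sqrt(x**2 + 1))/(x**2*sqrt(x**2 + 1) + 4*sqrt(x**2 + 1)), which equals G'(x).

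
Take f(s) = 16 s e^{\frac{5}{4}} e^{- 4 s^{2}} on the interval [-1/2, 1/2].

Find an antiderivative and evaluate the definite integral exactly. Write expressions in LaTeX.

The substitution u = \frac{5}{4} - 4 s^{2} works: f is exactly (dF/du)*(du/ds) for that inner function.
F(s) = - 2 e^{\frac{5}{4}} e^{- 4 s^{2}} is an antiderivative of f.
Check: d/ds[- 2 e^{\frac{5}{4}} e^{- 4 s^{2}}] = 16 s e^{\frac{5}{4}} e^{- 4 s^{2}} = f(s).
F(1/2) = - 2 e^{\frac{1}{4}}; F(-1/2) = - 2 e^{\frac{1}{4}}.
Integral = F(1/2) - F(-1/2) = 0.

Antiderivative: F(s) = - 2 e^{\frac{5}{4}} e^{- 4 s^{2}}; value = 0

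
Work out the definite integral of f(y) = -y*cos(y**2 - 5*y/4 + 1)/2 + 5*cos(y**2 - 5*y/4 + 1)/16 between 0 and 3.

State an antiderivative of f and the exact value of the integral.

Antiderivative: F(y) = -sin(y**2 - 5*y/4 + 1)/4; value = -sin(25/4)/4 + sin(1)/4

f matches the chain-rule pattern g'(h)*h' with inner function h(y) = y**2 - 5*y/4 + 1; substituting u = h(y) collapses the integral.
F(y) = -sin(y**2 - 5*y/4 + 1)/4 is an antiderivative of f.
Check: d/dy[-sin(y**2 - 5*y/4 + 1)/4] = -y*cos(y**2 - 5*y/4 + 1)/2 + 5*cos(y**2 - 5*y/4 + 1)/16 = f(y).
F(3) = -sin(25/4)/4; F(0) = -sin(1)/4.
Integral = F(3) - F(0) = -sin(25/4)/4 + sin(1)/4.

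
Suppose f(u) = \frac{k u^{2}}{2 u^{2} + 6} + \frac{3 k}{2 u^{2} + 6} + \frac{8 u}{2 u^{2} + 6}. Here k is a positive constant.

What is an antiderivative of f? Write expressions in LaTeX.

An antiderivative is F(u) = \frac{k u}{2} + 2 \log{\left(u^{2} + 3 \right)}.

Integrate term by term and add the pieces.
Check: d/du[\frac{k u}{2} + 2 \log{\left(u^{2} + 3 \right)}] = \frac{k u^{2} + 3 k + 8 u}{2 u^{2} + 6}, which equals f(u).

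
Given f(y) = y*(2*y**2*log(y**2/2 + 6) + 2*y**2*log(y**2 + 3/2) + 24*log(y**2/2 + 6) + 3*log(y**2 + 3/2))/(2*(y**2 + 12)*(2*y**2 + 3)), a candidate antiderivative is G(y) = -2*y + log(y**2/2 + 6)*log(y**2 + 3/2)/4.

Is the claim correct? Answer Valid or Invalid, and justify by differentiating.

d/dy[G] = (-8*y**4 + 2*y**3*log(y**2/2 + 6) + 2*y**3*log(y**2 + 3/2) - 108*y**2 + 24*y*log(y**2/2 + 6) + 3*y*log(y**2 + 3/2) - 144)/(4*y**4 + 54*y**2 + 72)
d/dy[G] - f(y) = -2 != 0.

Invalid: d/dy[G] - f = -2, which is not 0.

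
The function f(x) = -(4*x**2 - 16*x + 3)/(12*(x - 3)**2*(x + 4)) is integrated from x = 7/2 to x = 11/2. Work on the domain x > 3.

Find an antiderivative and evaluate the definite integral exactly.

The denominator factors as 12*(x - 3)**2*(x + 4); partial fractions split f into directly integrable pieces: -131/(588*(x + 4)) - 65/(588*(x - 3)) + 3/(28*(x - 3)**2).
F(x) = -65*log(x - 3)/588 - 131*log(x + 4)/588 - 3/(28*x - 84) is an antiderivative of f.
Check: d/dx[-65*log(x - 3)/588 - 131*log(x + 4)/588 - 3/(28*x - 84)] = (-4*x**2 + 16*x - 3)/(12*x**3 - 24*x**2 - 180*x + 432), which equals f(x).
F(11/2) = -131*log(19/2)/588 - 65*log(5/2)/588 - 3/70; F(7/2) = -131*log(15/2)/588 - 3/14 + 65*log(2)/588.
Integral = F(11/2) - F(7/2) = -131*log(19/2)/588 - 65*log(5/2)/588 - 65*log(2)/588 + 6/35 + 131*log(15/2)/588.

Antiderivative: F(x) = -65*log(x - 3)/588 - 131*log(x + 4)/588 - 3/(28*x - 84); value = -131*log(19/2)/588 - 65*log(5/2)/588 - 65*log(2)/588 + 6/35 + 131*log(15/2)/588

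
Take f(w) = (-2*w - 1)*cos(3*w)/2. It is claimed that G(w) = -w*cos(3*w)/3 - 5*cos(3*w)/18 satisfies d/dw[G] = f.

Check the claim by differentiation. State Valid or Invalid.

Invalid: d/dw[G] - f = w*sin(3*w) + w*cos(3*w) + 5*sin(3*w)/6 + cos(3*w)/6, which is not 0.

d/dw[G] = w*sin(3*w) + 5*sin(3*w)/6 - cos(3*w)/3
d/dw[G] - f(w) = w*sin(3*w) + w*cos(3*w) + 5*sin(3*w)/6 + cos(3*w)/6 != 0.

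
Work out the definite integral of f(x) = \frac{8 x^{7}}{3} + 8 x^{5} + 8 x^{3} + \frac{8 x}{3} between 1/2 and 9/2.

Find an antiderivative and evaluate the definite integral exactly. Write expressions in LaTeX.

f matches the chain-rule pattern g'(h)*h' with inner function h(x) = - x^{2} - 1; substituting u = h(x) collapses the integral.
F(x) = \frac{\left(- x^{2} - 1\right)^{4}}{3} is an antiderivative of f.
Check: d/dx[\frac{\left(- x^{2} - 1\right)^{4}}{3}] = \frac{8 x^{7}}{3} + 8 x^{5} + 8 x^{3} + \frac{8 x}{3} = f(x).
F(9/2) = \frac{52200625}{768}; F(1/2) = \frac{625}{768}.
Integral = F(9/2) - F(1/2) = \frac{271875}{4}.

Antiderivative: F(x) = \frac{\left(- x^{2} - 1\right)^{4}}{3}; value = \frac{271875}{4}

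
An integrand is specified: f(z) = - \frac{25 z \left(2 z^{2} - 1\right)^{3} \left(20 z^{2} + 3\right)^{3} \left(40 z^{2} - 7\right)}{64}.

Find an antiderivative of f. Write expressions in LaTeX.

An antiderivative is F(z) = - \frac{25 \left(2 z^{2} - 1\right)^{4} \left(20 z^{2} + 3\right)^{4}}{1024}.

Recognize the product-rule pattern: f = u'v + uv' with u = - \frac{25 \left(2 z^{2} - 1\right)^{4}}{4}, v = \left(5 z^{2} + \frac{3}{4}\right)^{4}, so integration by parts undoes it.
Check: d/dz[- \frac{25 \left(2 z^{2} - 1\right)^{4} \left(20 z^{2} + 3\right)^{4}}{1024}] = - 1000000 z^{15} + 1225000 z^{13} - 326250 z^{11} - \frac{179375 z^{9}}{2} + \frac{245975 z^{7}}{8} + \frac{64575 z^{5}}{16} - \frac{19575 z^{3}}{32} - \frac{4725 z}{64}, which equals f(z).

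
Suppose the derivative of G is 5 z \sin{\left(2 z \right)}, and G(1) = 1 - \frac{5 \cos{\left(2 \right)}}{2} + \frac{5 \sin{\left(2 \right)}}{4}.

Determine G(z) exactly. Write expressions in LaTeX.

For G(z) to be correct, d/dz[G] must agree with the stated G'(z) identically.
A general antiderivative is - \frac{5 z \cos{\left(2 z \right)}}{2} + \frac{5 \sin{\left(2 z \right)}}{4} + C.
The condition gives C = 1 - \frac{5 \cos{\left(2 \right)}}{2} + \frac{5 \sin{\left(2 \right)}}{4} - (- \frac{5 \cos{\left(2 \right)}}{2} + \frac{5 \sin{\left(2 \right)}}{4}) = 1.
So G(z) = \frac{- 10 z \cos{\left(2 z \right)} + 5 \sin{\left(2 z \right)} + 4}{4}.
Check: d/dz[\frac{- 10 z \cos{\left(2 z \right)} + 5 \sin{\left(2 z \right)} + 4}{4}] = 5 z \sin{\left(2 z \right)} = G'(z).

G(z) = \frac{- 10 z \cos{\left(2 z \right)} + 5 \sin{\left(2 z \right)} + 4}{4}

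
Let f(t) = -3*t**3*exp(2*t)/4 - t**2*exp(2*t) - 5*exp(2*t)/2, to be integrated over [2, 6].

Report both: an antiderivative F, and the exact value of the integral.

f has the shape u'v + uv' for u = -3*t**3/8 + t**2/16 - t/16 - 39/32 and v = exp(2*t) — it is the derivative of the product u*v.
F(t) = (-12*t**3 + 2*t**2 - 2*t - 39)*exp(2*t)/32 is an antiderivative of f.
Check: d/dt[(-12*t**3 + 2*t**2 - 2*t - 39)*exp(2*t)/32] = -3*t**3*exp(2*t)/4 - t**2*exp(2*t) - 5*exp(2*t)/2 = f(t).
F(6) = -2571*exp(12)/32; F(2) = -131*exp(4)/32.
Integral = F(6) - F(2) = -2571*exp(12)/32 + 131*exp(4)/32.

Antiderivative: F(t) = (-12*t**3 + 2*t**2 - 2*t - 39)*exp(2*t)/32; value = -2571*exp(12)/32 + 131*exp(4)/32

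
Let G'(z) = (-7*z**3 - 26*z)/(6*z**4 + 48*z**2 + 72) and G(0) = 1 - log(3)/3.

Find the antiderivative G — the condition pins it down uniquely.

G(z) = (-3*log(z**2/2 + 1) - 4*log(z**2/2 + 3) + 12)/12

Whatever form G(z) takes, its d/dz must return the stated G'(z).
A general antiderivative is -log(z**2/2 + 1)/4 - log(z**2/2 + 3)/3 + C.
The condition gives C = 1 - log(3)/3 - (-log(3)/3) = 1.
So G(z) = (-3*log(z**2/2 + 1) - 4*log(z**2/2 + 3) + 12)/12.
Check: d/dz[(-3*log(z**2/2 + 1) - 4*log(z**2/2 + 3) + 12)/12] = (-7*z**3 - 26*z)/(6*z**4 + 48*z**2 + 72) = G'(z).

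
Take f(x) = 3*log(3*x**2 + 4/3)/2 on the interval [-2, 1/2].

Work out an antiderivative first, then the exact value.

Antiderivative: F(x) = 3*x*log(3*x**2 + 4/3)/2 - 3*x + 2*atan(3*x/2); value = -15/2 + 3*log(25/12)/4 + 2*atan(3/4) + 2*atan(3) + 3*log(40/3)

A first test for any F(x): its x-derivative must equal f(x) identically.
F(x) = 3*x*log(3*x**2 + 4/3)/2 - 3*x + 2*atan(3*x/2) is an antiderivative of f.
Check: d/dx[3*x*log(3*x**2 + 4/3)/2 - 3*x + 2*atan(3*x/2)] = 3*log(3*x**2 + 4/3)/2 = f(x).
F(1/2) = -3/2 + 3*log(25/12)/4 + 2*atan(3/4); F(-2) = -3*log(40/3) - 2*atan(3) + 6.
Integral = F(1/2) - F(-2) = -15/2 + 3*log(25/12)/4 + 2*atan(3/4) + 2*atan(3) + 3*log(40/3).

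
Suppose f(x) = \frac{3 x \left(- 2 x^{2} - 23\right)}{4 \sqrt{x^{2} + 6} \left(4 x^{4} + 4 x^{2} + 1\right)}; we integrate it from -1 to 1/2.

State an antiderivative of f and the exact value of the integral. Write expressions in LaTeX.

Antiderivative: F(x) = \frac{3 \sqrt{x^{2} + 6}}{4 \left(2 x^{2} + 1\right)}; value = \frac{5}{4} - \frac{\sqrt{7}}{4}

f has the shape u'v + uv' for u = \frac{3}{4 \left(2 x^{2} + 1\right)} and v = \sqrt{x^{2} + 6} — it is the derivative of the product u*v.
F(x) = \frac{3 \sqrt{x^{2} + 6}}{4 \left(2 x^{2} + 1\right)} is an antiderivative of f.
Check: d/dx[\frac{3 \sqrt{x^{2} + 6}}{4 \left(2 x^{2} + 1\right)}] = \frac{- 6 x^{3} - 69 x}{16 x^{4} \sqrt{x^{2} + 6} + 16 x^{2} \sqrt{x^{2} + 6} + 4 \sqrt{x^{2} + 6}}, which equals f(x).
F(1/2) = \frac{5}{4}; F(-1) = \frac{\sqrt{7}}{4}.
Integral = F(1/2) - F(-1) = \frac{5}{4} - \frac{\sqrt{7}}{4}.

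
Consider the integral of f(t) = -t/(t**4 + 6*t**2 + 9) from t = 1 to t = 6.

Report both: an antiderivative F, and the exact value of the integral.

Antiderivative: F(t) = 1/(2*t**2 + 6); value = -35/312

The substitution u = t**2 + 3 works: f is exactly (dF/du)*(du/dt) for that inner function.
F(t) = 1/(2*t**2 + 6) is an antiderivative of f.
Check: d/dt[1/(2*t**2 + 6)] = -t/(t**4 + 6*t**2 + 9) = f(t).
F(6) = 1/78; F(1) = 1/8.
Integral = F(6) - F(1) = -35/312.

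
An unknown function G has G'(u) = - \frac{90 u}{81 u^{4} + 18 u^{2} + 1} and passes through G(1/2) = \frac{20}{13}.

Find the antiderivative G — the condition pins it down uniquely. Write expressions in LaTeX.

G(u) = \frac{5}{9 u^{2} + 1}

The substitution w = 3 u^{2} + \frac{1}{3} works: G'(u) is exactly (dG/dw)*(dw/du) for that inner function.
A general antiderivative is \frac{5}{3 \left(3 u^{2} + \frac{1}{3}\right)} + C.
The condition gives C = \frac{20}{13} - (\frac{20}{13}) = 0.
So G(u) = \frac{5}{9 u^{2} + 1}.
Check: d/du[\frac{5}{9 u^{2} + 1}] = - \frac{90 u}{81 u^{4} + 18 u^{2} + 1} = G'(u).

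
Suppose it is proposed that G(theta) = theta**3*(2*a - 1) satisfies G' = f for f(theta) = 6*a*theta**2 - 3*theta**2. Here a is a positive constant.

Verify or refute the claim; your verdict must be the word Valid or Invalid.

d/dtheta[G] = 6*a*theta**2 - 3*theta**2
This equals f(theta) exactly, so the claim holds.

Valid. The derivative of G reproduces f.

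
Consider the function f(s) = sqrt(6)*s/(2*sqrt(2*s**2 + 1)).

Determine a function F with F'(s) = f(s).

An antiderivative is F(s) = sqrt(3*s**2 + 3/2)/2.

The substitution u = 3*s**2 + 3/2 works: f is exactly (dF/du)*(du/ds) for that inner function.
Check: d/ds[sqrt(3*s**2 + 3/2)/2] = sqrt(6)*s/(2*sqrt(2*s**2 + 1)) = f(s).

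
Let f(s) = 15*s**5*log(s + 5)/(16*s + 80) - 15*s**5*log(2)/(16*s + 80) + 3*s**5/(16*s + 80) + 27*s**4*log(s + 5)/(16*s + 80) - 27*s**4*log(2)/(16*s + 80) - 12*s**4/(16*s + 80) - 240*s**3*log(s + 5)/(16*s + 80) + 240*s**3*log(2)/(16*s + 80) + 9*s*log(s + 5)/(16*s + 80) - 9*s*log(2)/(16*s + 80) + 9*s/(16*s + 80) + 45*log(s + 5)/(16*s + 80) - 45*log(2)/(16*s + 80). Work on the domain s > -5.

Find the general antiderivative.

Recognize the product-rule pattern: f = u'v + uv' with u = 3*s**5/16 - 3*s**4/4 + 9*s/16, v = log(s/2 + 5/2), so integration by parts undoes it.
Check: d/ds[3*s*(s - 1)*(s**3 - 3*s**2 - 3*s - 3)*log(s/2 + 5/2)/16] = (15*s**5*log(s + 5) - 15*s**5*log(2) + 3*s**5 + 27*s**4*log(s + 5) - 27*s**4*log(2) - 12*s**4 - 240*s**3*log(s + 5) + 240*s**3*log(2) + 9*s*log(s + 5) - 9*s*log(2) + 9*s + 45*log(s + 5) - 45*log(2))/(16*s + 80), which equals f(s).

F(s) = 3*s*(s - 1)*(s**3 - 3*s**2 - 3*s - 3)*log(s/2 + 5/2)/16 + C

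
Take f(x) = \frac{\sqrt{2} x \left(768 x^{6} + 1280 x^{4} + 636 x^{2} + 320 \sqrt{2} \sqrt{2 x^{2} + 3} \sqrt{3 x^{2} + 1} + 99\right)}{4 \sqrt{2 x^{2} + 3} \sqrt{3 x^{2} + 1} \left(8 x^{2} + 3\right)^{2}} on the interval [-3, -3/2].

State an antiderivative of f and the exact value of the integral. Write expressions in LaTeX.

An antiderivative F(x) passes only if d/dx[F] lands on f(x) exactly.
F(x) = \frac{\sqrt{2} \sqrt{2 x^{2} + 3} \sqrt{3 x^{2} + 1} \left(8 x^{2} + 3\right) - 40}{4 \left(8 x^{2} + 3\right)} is an antiderivative of f.
Check: d/dx[\frac{\sqrt{2} \sqrt{2 x^{2} + 3} \sqrt{3 x^{2} + 1} \left(8 x^{2} + 3\right) - 40}{4 \left(8 x^{2} + 3\right)}] = \frac{768 \sqrt{2} x^{7} + 1280 \sqrt{2} x^{5} + 636 \sqrt{2} x^{3} + 640 x \sqrt{2 x^{2} + 3} \sqrt{3 x^{2} + 1} + 99 \sqrt{2} x}{256 x^{4} \sqrt{2 x^{2} + 3} \sqrt{3 x^{2} + 1} + 192 x^{2} \sqrt{2 x^{2} + 3} \sqrt{3 x^{2} + 1} + 36 \sqrt{2 x^{2} + 3} \sqrt{3 x^{2} + 1}}, which equals f(x).
F(-3/2) = - \frac{10}{21} + \frac{\sqrt{465}}{8}; F(-3) = - \frac{2}{15} + \frac{7 \sqrt{6}}{2}.
Integral = F(-3/2) - F(-3) = - \frac{7 \sqrt{6}}{2} - \frac{12}{35} + \frac{\sqrt{465}}{8}.

Antiderivative: F(x) = \frac{\sqrt{2} \sqrt{2 x^{2} + 3} \sqrt{3 x^{2} + 1} \left(8 x^{2} + 3\right) - 40}{4 \left(8 x^{2} + 3\right)}; value = - \frac{7 \sqrt{6}}{2} - \frac{12}{35} + \frac{\sqrt{465}}{8}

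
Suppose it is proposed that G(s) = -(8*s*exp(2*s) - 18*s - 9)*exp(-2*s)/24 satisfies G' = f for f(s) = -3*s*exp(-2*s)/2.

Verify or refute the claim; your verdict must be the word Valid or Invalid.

d/ds[G] = (-9*s - 2*exp(2*s))*exp(-2*s)/6
d/ds[G] - f(s) = -1/3 != 0.

Invalid: d/ds[G] - f = -1/3, which is not 0.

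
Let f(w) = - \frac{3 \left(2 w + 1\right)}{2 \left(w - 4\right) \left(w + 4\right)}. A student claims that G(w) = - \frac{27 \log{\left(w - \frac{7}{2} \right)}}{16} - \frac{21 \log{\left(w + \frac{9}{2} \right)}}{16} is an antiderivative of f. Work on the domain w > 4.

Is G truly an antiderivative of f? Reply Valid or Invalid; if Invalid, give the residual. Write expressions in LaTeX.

d/dw[G] = \frac{- 12 w - 12}{4 w^{2} + 4 w - 63}
d/dw[G] - f(w) = \frac{12 w^{2} + 18 w + 195}{8 w^{4} + 8 w^{3} - 254 w^{2} - 128 w + 2016} != 0.

Invalid: d/dw[G] - f = \frac{12 w^{2} + 18 w + 195}{8 w^{4} + 8 w^{3} - 254 w^{2} - 128 w + 2016}, which is not 0.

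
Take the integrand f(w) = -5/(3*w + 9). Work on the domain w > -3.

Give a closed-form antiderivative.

Check any antiderivative F(w) by computing F'(w) and comparing it with f(w).
Check: d/dw[-5*log(w + 3)/3] = -5/(3*w + 9) = f(w).

An antiderivative is F(w) = -5*log(w + 3)/3.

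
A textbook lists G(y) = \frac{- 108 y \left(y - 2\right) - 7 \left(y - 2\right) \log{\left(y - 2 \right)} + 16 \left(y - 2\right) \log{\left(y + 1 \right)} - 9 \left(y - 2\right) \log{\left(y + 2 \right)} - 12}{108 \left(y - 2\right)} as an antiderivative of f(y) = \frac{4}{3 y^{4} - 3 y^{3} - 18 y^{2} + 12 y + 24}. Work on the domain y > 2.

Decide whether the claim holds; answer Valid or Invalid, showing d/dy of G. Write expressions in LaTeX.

d/dy[G] = \frac{- 3 y^{4} + 3 y^{3} + 18 y^{2} - 12 y - 20}{3 y^{4} - 3 y^{3} - 18 y^{2} + 12 y + 24}
d/dy[G] - f(y) = -1 != 0.

Invalid: d/dy[G] - f = -1, which is not 0.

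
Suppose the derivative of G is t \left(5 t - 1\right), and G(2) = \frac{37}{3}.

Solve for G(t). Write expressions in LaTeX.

Recover the given G'(t) by differentiating a candidate G(t); any mismatch rules it out.
A general antiderivative is \frac{5 t^{3}}{3} - \frac{t^{2}}{2} + C.
The condition gives C = \frac{37}{3} - (\frac{34}{3}) = 1.
So G(t) = \frac{10 t^{3} - 3 t^{2} + 6}{6}.
Check: d/dt[\frac{10 t^{3} - 3 t^{2} + 6}{6}] = 5 t^{2} - t, which equals G'(t).

G(t) = \frac{10 t^{3} - 3 t^{2} + 6}{6}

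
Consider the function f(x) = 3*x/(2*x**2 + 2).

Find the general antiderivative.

f matches the chain-rule pattern g'(h)*h' with inner function h(x) = 2*x**2 + 2; substituting u = h(x) collapses the integral.
Check: d/dx[3*log(2*x**2 + 2)/4] = 3*x/(2*x**2 + 2) = f(x).

F(x) = 3*log(2*x**2 + 2)/4 + C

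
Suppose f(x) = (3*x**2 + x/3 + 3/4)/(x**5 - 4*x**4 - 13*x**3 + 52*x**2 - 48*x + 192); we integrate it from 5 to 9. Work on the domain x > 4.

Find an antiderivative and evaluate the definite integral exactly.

The denominator factors as 12*(x - 4)**2*(x + 4)*(x**2 + 3); partial fractions split f into directly integrable pieces: -(83*x + 408)/(4332*(x**2 + 3)) + 569/(14592*(x + 4)) - 1833/(92416*(x - 4)) + 601/(1824*(x - 4)**2).
F(x) = (-5499*x*log(x - 4) + 10811*x*log(x + 4) - 2656*x*log(x**2 + 3) - 8704*sqrt(3)*x*atan(sqrt(3)*x/3) + 21996*log(x - 4) - 43244*log(x + 4) + 10624*log(x**2 + 3) + 34816*sqrt(3)*atan(sqrt(3)*x/3) - 91352)/(277248*x - 1108992) is an antiderivative of f.
Check: d/dx[(-5499*x*log(x - 4) + 10811*x*log(x + 4) - 2656*x*log(x**2 + 3) - 8704*sqrt(3)*x*atan(sqrt(3)*x/3) + 21996*log(x - 4) - 43244*log(x + 4) + 10624*log(x**2 + 3) + 34816*sqrt(3)*atan(sqrt(3)*x/3) - 91352)/(277248*x - 1108992)] = (36*x**2 + 4*x + 9)/(12*x**5 - 48*x**4 - 156*x**3 + 624*x**2 - 576*x + 2304), which equals f(x).
F(9) = -34*sqrt(3)*atan(3*sqrt(3))/1083 - 601/9120 - 83*log(84)/8664 - 1833*log(5)/92416 + 569*log(13)/14592; F(5) = -601/1824 - 34*sqrt(3)*atan(5*sqrt(3)/3)/1083 - 83*log(28)/8664 + 569*log(9)/14592.
Integral = F(9) - F(5) = -569*log(9)/14592 - 34*sqrt(3)*atan(3*sqrt(3))/1083 - 83*log(84)/8664 - 1833*log(5)/92416 + 83*log(28)/8664 + 34*sqrt(3)*atan(5*sqrt(3)/3)/1083 + 569*log(13)/14592 + 601/2280.

Antiderivative: F(x) = (-5499*x*log(x - 4) + 10811*x*log(x + 4) - 2656*x*log(x**2 + 3) - 8704*sqrt(3)*x*atan(sqrt(3)*x/3) + 21996*log(x - 4) - 43244*log(x + 4) + 10624*log(x**2 + 3) + 34816*sqrt(3)*atan(sqrt(3)*x/3) - 91352)/(277248*x - 1108992); value = -569*log(9)/14592 - 34*sqrt(3)*atan(3*sqrt(3))/1083 - 83*log(84)/8664 - 1833*log(5)/92416 + 83*log(28)/8664 + 34*sqrt(3)*atan(5*sqrt(3)/3)/1083 + 569*log(13)/14592 + 601/2280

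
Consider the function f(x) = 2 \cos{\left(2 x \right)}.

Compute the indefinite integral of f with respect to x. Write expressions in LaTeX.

F(x) = \sin{\left(2 x \right)} + C

Recover f(x) by differentiating a candidate F(x); any mismatch rules it out.
Check: d/dx[\sin{\left(2 x \right)}] = 2 \cos{\left(2 x \right)} = f(x).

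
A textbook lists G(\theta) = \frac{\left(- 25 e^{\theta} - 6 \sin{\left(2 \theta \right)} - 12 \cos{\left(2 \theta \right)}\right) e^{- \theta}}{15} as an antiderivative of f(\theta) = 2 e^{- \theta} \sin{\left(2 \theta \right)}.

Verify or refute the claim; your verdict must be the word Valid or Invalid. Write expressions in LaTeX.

Valid: G'(\theta) = f(\theta).

d/d\theta[G] = 2 e^{- \theta} \sin{\left(2 \theta \right)}
This equals f(\theta) exactly, so the claim holds.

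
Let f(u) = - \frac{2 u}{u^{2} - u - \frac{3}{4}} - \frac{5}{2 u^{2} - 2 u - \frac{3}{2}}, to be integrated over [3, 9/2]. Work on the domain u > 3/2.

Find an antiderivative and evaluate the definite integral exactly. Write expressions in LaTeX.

Factor the denominator (\left(2 u - 3\right) \left(2 u + 1\right)) and decompose: f = \frac{3}{2 \left(2 u + 1\right)} - \frac{11}{2 \left(2 u - 3\right)}; each piece integrates to a log, atan, or power term.
F(u) = \frac{- 11 \log{\left(u - \frac{3}{2} \right)} + 3 \log{\left(u + \frac{1}{2} \right)}}{4} is an antiderivative of f.
Check: d/du[\frac{- 11 \log{\left(u - \frac{3}{2} \right)} + 3 \log{\left(u + \frac{1}{2} \right)}}{4}] = \frac{- 8 u - 10}{4 u^{2} - 4 u - 3}, which equals f(u).
F(9/2) = - \frac{11 \log{\left(3 \right)}}{4} + \frac{3 \log{\left(5 \right)}}{4}; F(3) = - \frac{11 \log{\left(\frac{3}{2} \right)}}{4} + \frac{3 \log{\left(\frac{7}{2} \right)}}{4}.
Integral = F(9/2) - F(3) = - \frac{11 \log{\left(3 \right)}}{4} - \frac{3 \log{\left(\frac{7}{2} \right)}}{4} + \frac{11 \log{\left(\frac{3}{2} \right)}}{4} + \frac{3 \log{\left(5 \right)}}{4}.

Antiderivative: F(u) = \frac{- 11 \log{\left(u - \frac{3}{2} \right)} + 3 \log{\left(u + \frac{1}{2} \right)}}{4}; value = - \frac{11 \log{\left(3 \right)}}{4} - \frac{3 \log{\left(\frac{7}{2} \right)}}{4} + \frac{11 \log{\left(\frac{3}{2} \right)}}{4} + \frac{3 \log{\left(5 \right)}}{4}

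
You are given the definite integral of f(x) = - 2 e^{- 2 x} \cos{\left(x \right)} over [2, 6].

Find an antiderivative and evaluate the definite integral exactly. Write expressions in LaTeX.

Whatever form F(x) takes, F'(x) = f(x) is non-negotiable.
F(x) = \frac{2 \left(- \sin{\left(x \right)} + 2 \cos{\left(x \right)}\right) e^{- 2 x}}{5} is an antiderivative of f.
Check: d/dx[\frac{2 \left(- \sin{\left(x \right)} + 2 \cos{\left(x \right)}\right) e^{- 2 x}}{5}] = - 2 e^{- 2 x} \cos{\left(x \right)} = f(x).
F(6) = - \frac{2 \sin{\left(6 \right)}}{5 e^{12}} + \frac{4 \cos{\left(6 \right)}}{5 e^{12}}; F(2) = - \frac{2 \sin{\left(2 \right)}}{5 e^{4}} + \frac{4 \cos{\left(2 \right)}}{5 e^{4}}.
Integral = F(6) - F(2) = - \frac{2 \sin{\left(6 \right)}}{5 e^{12}} + \frac{4 \cos{\left(6 \right)}}{5 e^{12}} - \frac{4 \cos{\left(2 \right)}}{5 e^{4}} + \frac{2 \sin{\left(2 \right)}}{5 e^{4}}.

Antiderivative: F(x) = \frac{2 \left(- \sin{\left(x \right)} + 2 \cos{\left(x \right)}\right) e^{- 2 x}}{5}; value = - \frac{2 \sin{\left(6 \right)}}{5 e^{12}} + \frac{4 \cos{\left(6 \right)}}{5 e^{12}} - \frac{4 \cos{\left(2 \right)}}{5 e^{4}} + \frac{2 \sin{\left(2 \right)}}{5 e^{4}}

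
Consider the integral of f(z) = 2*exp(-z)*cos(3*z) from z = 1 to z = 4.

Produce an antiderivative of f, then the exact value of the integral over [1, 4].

For F(z) to be correct the identity F'(z) - f(z) = 0 must hold.
F(z) = (3*sin(3*z) - cos(3*z))*exp(-z)/5 is an antiderivative of f.
Check: d/dz[(3*sin(3*z) - cos(3*z))*exp(-z)/5] = 2*exp(-z)*cos(3*z) = f(z).
F(4) = 3*exp(-4)*sin(12)/5 - exp(-4)*cos(12)/5; F(1) = 3*exp(-1)*sin(3)/5 - exp(-1)*cos(3)/5.
Integral = F(4) - F(1) = exp(-1)*cos(3)/5 - 3*exp(-1)*sin(3)/5 + 3*exp(-4)*sin(12)/5 - exp(-4)*cos(12)/5.

Antiderivative: F(z) = (3*sin(3*z) - cos(3*z))*exp(-z)/5; value = exp(-1)*cos(3)/5 - 3*exp(-1)*sin(3)/5 + 3*exp(-4)*sin(12)/5 - exp(-4)*cos(12)/5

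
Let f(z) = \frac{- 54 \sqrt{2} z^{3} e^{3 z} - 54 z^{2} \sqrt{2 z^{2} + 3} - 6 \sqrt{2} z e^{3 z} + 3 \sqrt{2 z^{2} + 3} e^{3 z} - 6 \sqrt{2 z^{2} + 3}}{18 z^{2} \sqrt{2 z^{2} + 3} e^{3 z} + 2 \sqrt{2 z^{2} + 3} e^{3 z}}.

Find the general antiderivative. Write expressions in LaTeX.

F(z) = \frac{\left(- 3 \sqrt{2} \sqrt{2 z^{2} + 3} e^{3 z} + e^{3 z} \operatorname{atan}{\left(3 z \right)} + 2\right) e^{- 3 z}}{2} + C

A candidate is checked by its d/dz: the result must match f(z).
Check: d/dz[\frac{\left(- 3 \sqrt{2} \sqrt{2 z^{2} + 3} e^{3 z} + e^{3 z} \operatorname{atan}{\left(3 z \right)} + 2\right) e^{- 3 z}}{2}] = \frac{- 54 \sqrt{2} z^{3} e^{3 z} - 54 z^{2} \sqrt{2 z^{2} + 3} - 6 \sqrt{2} z e^{3 z} + 3 \sqrt{2 z^{2} + 3} e^{3 z} - 6 \sqrt{2 z^{2} + 3}}{18 z^{2} \sqrt{2 z^{2} + 3} e^{3 z} + 2 \sqrt{2 z^{2} + 3} e^{3 z}} = f(z).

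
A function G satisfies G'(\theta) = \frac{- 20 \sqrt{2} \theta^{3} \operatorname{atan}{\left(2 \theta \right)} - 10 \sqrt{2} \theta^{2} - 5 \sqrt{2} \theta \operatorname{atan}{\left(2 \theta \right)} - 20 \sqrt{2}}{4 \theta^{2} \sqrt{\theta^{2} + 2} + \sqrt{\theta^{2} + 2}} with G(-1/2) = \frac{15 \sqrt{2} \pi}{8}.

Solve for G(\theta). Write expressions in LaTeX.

G(\theta) = - 5 \sqrt{2} \sqrt{\theta^{2} + 2} \operatorname{atan}{\left(2 \theta \right)}

G'(\theta) has the shape u'v + uv' for u = - 5 \sqrt{2 \theta^{2} + 4} and v = \operatorname{atan}{\left(2 \theta \right)} — it is the derivative of the product u*v.
A general antiderivative is - 5 \sqrt{2 \theta^{2} + 4} \operatorname{atan}{\left(2 \theta \right)} + C.
The condition gives C = \frac{15 \sqrt{2} \pi}{8} - (\frac{15 \sqrt{2} \pi}{8}) = 0.
So G(\theta) = - 5 \sqrt{2} \sqrt{\theta^{2} + 2} \operatorname{atan}{\left(2 \theta \right)}.
Check: d/d\theta[- 5 \sqrt{2} \sqrt{\theta^{2} + 2} \operatorname{atan}{\left(2 \theta \right)}] = \frac{- 20 \sqrt{2} \theta^{3} \operatorname{atan}{\left(2 \theta \right)} - 10 \sqrt{2} \theta^{2} - 5 \sqrt{2} \theta \operatorname{atan}{\left(2 \theta \right)} - 20 \sqrt{2}}{4 \theta^{2} \sqrt{\theta^{2} + 2} + \sqrt{\theta^{2} + 2}} = G'(\theta).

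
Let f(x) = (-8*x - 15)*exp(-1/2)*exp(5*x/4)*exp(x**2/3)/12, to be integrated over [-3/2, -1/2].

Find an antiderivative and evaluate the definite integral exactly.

Antiderivative: F(x) = -exp(x**2/3 + 5*x/4 - 1/2); value = -exp(-25/24) + exp(-13/8)

f matches the chain-rule pattern g'(h)*h' with inner function h(x) = x**2/3 + 5*x/4 - 1/2; substituting u = h(x) collapses the integral.
F(x) = -exp(x**2/3 + 5*x/4 - 1/2) is an antiderivative of f.
Check: d/dx[-exp(x**2/3 + 5*x/4 - 1/2)] = -2*x*exp(-1/2)*exp(5*x/4)*exp(x**2/3)/3 - 5*exp(-1/2)*exp(5*x/4)*exp(x**2/3)/4, which equals f(x).
F(-1/2) = -exp(-25/24); F(-3/2) = -exp(-13/8).
Integral = F(-1/2) - F(-3/2) = -exp(-25/24) + exp(-13/8).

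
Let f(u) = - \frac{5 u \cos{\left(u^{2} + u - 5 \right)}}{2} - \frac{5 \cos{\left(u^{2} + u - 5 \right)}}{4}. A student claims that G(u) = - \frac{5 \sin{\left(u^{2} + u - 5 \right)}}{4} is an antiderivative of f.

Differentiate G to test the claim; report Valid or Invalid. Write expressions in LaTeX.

Valid. The derivative of G reproduces f.

d/du[G] = - \frac{5 u \cos{\left(u^{2} + u - 5 \right)}}{2} - \frac{5 \cos{\left(u^{2} + u - 5 \right)}}{4}
This equals f(u) exactly, so the claim holds.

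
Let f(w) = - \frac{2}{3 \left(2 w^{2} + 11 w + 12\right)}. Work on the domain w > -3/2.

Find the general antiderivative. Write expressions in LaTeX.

Factor the denominator (3 \left(w + 4\right) \left(2 w + 3\right)) and decompose: f = - \frac{4}{15 \left(2 w + 3\right)} + \frac{2}{15 \left(w + 4\right)}; each piece integrates to a log, atan, or power term.
Check: d/dw[- \frac{2 \left(\log{\left(w + \frac{3}{2} \right)} - \log{\left(w + 4 \right)}\right)}{15}] = - \frac{2}{6 w^{2} + 33 w + 36}, which equals f(w).

F(w) = - \frac{2 \left(\log{\left(w + \frac{3}{2} \right)} - \log{\left(w + 4 \right)}\right)}{15} + C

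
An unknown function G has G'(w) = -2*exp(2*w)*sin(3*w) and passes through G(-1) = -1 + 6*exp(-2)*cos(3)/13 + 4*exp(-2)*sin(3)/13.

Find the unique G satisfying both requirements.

G(w) = -4*exp(2*w)*sin(3*w)/13 + 6*exp(2*w)*cos(3*w)/13 - 1

Since d/dw undoes antidifferentiation here, G(w) must give back the stated G'(w).
A general antiderivative is -4*exp(2*w)*sin(3*w)/13 + 6*exp(2*w)*cos(3*w)/13 + C.
The condition gives C = -1 + 6*exp(-2)*cos(3)/13 + 4*exp(-2)*sin(3)/13 - (6*exp(-2)*cos(3)/13 + 4*exp(-2)*sin(3)/13) = -1.
So G(w) = -4*exp(2*w)*sin(3*w)/13 + 6*exp(2*w)*cos(3*w)/13 - 1.
Check: d/dw[-4*exp(2*w)*sin(3*w)/13 + 6*exp(2*w)*cos(3*w)/13 - 1] = -2*exp(2*w)*sin(3*w) = G'(w).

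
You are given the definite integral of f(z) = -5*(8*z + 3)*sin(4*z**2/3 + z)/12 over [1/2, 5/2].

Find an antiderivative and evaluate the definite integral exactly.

The substitution u = 4*z**2/3 + z works: f is exactly (dF/du)*(du/dz) for that inner function.
F(z) = 5*cos(4*z**2/3 + z)/4 is an antiderivative of f.
Check: d/dz[5*cos(4*z**2/3 + z)/4] = -10*z*sin(4*z**2/3 + z)/3 - 5*sin(4*z**2/3 + z)/4, which equals f(z).
F(5/2) = 5*cos(65/6)/4; F(1/2) = 5*cos(5/6)/4.
Integral = F(5/2) - F(1/2) = -5*cos(5/6)/4 + 5*cos(65/6)/4.

Antiderivative: F(z) = 5*cos(4*z**2/3 + z)/4; value = -5*cos(5/6)/4 + 5*cos(65/6)/4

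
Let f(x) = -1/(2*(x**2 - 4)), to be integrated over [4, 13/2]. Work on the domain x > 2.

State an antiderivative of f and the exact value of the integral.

Antiderivative: F(x) = -log(x - 2)/8 + log(x + 2)/8; value = -log(6)/8 - log(9/2)/8 + log(2)/8 + log(17/2)/8

The denominator factors as 2*(x - 2)*(x + 2); partial fractions split f into directly integrable pieces: 1/(8*(x + 2)) - 1/(8*(x - 2)).
F(x) = -log(x - 2)/8 + log(x + 2)/8 is an antiderivative of f.
Check: d/dx[-log(x - 2)/8 + log(x + 2)/8] = -1/(2*x**2 - 8), which equals f(x).
F(13/2) = -log(9/2)/8 + log(17/2)/8; F(4) = -log(2)/8 + log(6)/8.
Integral = F(13/2) - F(4) = -log(6)/8 - log(9/2)/8 + log(2)/8 + log(17/2)/8.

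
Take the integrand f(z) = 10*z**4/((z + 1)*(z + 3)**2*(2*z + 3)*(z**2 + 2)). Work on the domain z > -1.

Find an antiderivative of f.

An antiderivative is F(z) = -5*(-2057*z*log(z + 1) + 13068*z*log(z + 3/2) - 11475*z*log(z + 3) + 232*z*log(z**2 + 2) + 536*sqrt(2)*z*atan(sqrt(2)*z/2) - 6171*log(z + 1) + 39204*log(z + 3/2) - 34425*log(z + 3) + 696*log(z**2 + 2) + 1608*sqrt(2)*atan(sqrt(2)*z/2) + 30294)/(12342*(z + 3)).

The denominator factors as (z + 1)*(z + 3)**2*(2*z + 3)*(z**2 + 2); partial fractions split f into directly integrable pieces: -40*(29*z + 67)/(6171*(z**2 + 2)) - 180/(17*(2*z + 3)) + 1125/(242*(z + 3)) + 135/(11*(z + 3)**2) + 5/(6*(z + 1)).
Check: d/dz[-5*(-2057*z*log(z + 1) + 13068*z*log(z + 3/2) - 11475*z*log(z + 3) + 232*z*log(z**2 + 2) + 536*sqrt(2)*z*atan(sqrt(2)*z/2) - 6171*log(z + 1) + 39204*log(z + 3/2) - 34425*log(z + 3) + 696*log(z**2 + 2) + 1608*sqrt(2)*atan(sqrt(2)*z/2) + 30294)/(12342*(z + 3))] = 10*z**4/(2*z**6 + 17*z**5 + 55*z**4 + 97*z**3 + 129*z**2 + 126*z + 54), which equals f(z).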